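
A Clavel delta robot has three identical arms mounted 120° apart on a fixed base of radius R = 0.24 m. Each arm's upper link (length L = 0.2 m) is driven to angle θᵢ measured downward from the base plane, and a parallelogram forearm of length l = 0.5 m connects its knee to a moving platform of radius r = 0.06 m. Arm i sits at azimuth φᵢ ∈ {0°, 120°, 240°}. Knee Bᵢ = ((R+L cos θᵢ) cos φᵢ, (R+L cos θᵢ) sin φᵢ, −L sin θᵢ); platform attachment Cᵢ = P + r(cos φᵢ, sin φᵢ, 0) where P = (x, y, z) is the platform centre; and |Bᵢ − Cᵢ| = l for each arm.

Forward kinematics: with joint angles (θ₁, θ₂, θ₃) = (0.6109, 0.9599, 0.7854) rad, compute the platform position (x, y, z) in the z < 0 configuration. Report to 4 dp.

O1 = (0.3438·cos0.0°, 0.3438·sin0.0°, -0.1147) = (0.3438, 0.0000, -0.1147)
φ2=120.0°: virtual centre (-0.1474, 0.2552, -0.1638), radius l
O3 = (0.3214·cos240.0°, 0.3214·sin240.0°, -0.1414) = (-0.1607, -0.2784, -0.1414)
|O₂|²−|O₁|² = -0.0177;  |O₃|²−|O₁|² = -0.0081
plane₁₂: -0.9824x+0.5105y+-0.0982z = -0.0177
Cramer: x(z) = 0.0131-0.0772z;  y(z) = -0.0093+0.0439z
quadratic in z: (1.0079)z²+(0.2796)z+(-0.1274)=0, √Δ=0.7693 → z ∈ {-0.5204, 0.2429}; z = -0.5204 (taking z<0)
x = 0.0533, y = -0.0322

(0.0533, -0.0322, -0.5204)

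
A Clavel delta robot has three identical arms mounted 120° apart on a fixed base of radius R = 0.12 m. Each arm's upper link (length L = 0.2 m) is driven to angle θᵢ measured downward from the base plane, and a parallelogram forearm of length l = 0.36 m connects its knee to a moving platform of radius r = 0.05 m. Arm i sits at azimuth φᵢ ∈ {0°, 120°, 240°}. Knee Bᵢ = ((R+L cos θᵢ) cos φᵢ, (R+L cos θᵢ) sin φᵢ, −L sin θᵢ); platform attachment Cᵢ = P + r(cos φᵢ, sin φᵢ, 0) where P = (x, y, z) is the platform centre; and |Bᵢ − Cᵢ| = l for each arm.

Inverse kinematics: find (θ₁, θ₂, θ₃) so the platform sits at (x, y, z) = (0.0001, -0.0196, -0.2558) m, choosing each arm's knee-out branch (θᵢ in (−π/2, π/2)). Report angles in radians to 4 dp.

θ₁ = 0.0876, θ₂ = 0.1747, θ₃ = -0.0002

rotate P by −φ1: (0.0001, -0.0196, -0.2558)
  e−x'=0.0699;  (l²−L²−(e−x')²−y'²−z²)/2L = 0.0472
  θ1 = atan2(B,A) + arccos(C/0.2652) = 0.0876
rotate P by −φ2: (-0.0170, 0.0097, -0.2558)
  e−x'=0.0870;  (l²−L²−(e−x')²−y'²−z²)/2L = 0.0412
  θ2 = atan2(B,A) + arccos(C/0.2702) = 0.1747
rotate P by −φ3: (0.0169, 0.0099, -0.2558)
  A=0.0531, B=-0.2558, C=(l²−L²−A²−y'²−z²)/(2L)=0.0531
  θ3 = atan2(B,A) + arccos(C/0.2612) = -0.0002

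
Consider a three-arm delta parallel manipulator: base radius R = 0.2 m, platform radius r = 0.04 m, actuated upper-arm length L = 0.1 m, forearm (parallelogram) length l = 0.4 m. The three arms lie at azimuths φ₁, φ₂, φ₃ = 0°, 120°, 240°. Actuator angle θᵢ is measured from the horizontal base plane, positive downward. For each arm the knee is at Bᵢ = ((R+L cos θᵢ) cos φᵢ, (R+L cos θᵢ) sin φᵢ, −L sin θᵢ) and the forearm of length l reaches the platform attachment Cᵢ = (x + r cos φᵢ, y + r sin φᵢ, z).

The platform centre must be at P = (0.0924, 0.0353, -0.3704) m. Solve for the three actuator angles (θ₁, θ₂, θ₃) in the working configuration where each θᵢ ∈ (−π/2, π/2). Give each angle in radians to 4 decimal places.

arm 1 (φ=0.0°): x'=0.0924, y'=0.0353
  A cos θ + B sin θ = C:  0.0676·cos θ + -0.3704·sin θ = 0.0349
  θ1 = atan2(B,A) + arccos(C/0.3765) = 0.0876
rotate P by −φ2: (-0.0156, -0.0977, -0.3704)
  A cos θ + B sin θ = C:  0.1756·cos θ + -0.3704·sin θ = -0.1379
  γ=atan2(-0.3704,0.1756)=-1.1280;  ψ=arccos(-0.3364)=1.9139;  θ2=γ+ψ≈0.7859
arm 3 (φ=240.0°): x'=-0.0768, y'=0.0624
  A=0.2368, B=-0.3704, C=(l²−L²−A²−y'²−z²)/(2L)=-0.2357
  θ3 = atan2(B,A) + arccos(C/0.4396) = 1.1347

θ₁ = 0.0876, θ₂ = 0.7859, θ₃ = 1.1347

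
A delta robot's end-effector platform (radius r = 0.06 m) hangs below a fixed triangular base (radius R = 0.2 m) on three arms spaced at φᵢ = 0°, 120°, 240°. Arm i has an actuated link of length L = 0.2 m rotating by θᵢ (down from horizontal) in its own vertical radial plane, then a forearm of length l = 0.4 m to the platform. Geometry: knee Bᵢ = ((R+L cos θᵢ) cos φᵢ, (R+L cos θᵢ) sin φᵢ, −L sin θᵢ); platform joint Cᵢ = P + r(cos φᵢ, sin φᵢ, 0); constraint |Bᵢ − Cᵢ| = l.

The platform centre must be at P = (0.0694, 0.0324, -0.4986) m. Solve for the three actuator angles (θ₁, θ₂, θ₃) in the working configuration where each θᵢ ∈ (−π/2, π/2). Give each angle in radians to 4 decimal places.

θ₁ = 0.8727, θ₂ = 1.1342, θ₃ = 1.3089

rotate P by −φ1: (0.0694, 0.0324, -0.4986)
  A=0.0706, B=-0.4986, C=(l²−L²−A²−y'²−z²)/(2L)=-0.3366
  γ=atan2(-0.4986,0.0706)=-1.4301;  ψ=arccos(-0.6684)=2.3029;  θ1=γ+ψ≈0.8727
arm 2 (φ=120.0°): x'=-0.0066, y'=-0.0763
  e−x'=0.1466;  (l²−L²−(e−x')²−y'²−z²)/2L = -0.3898
  γ=atan2(-0.4986,0.1466)=-1.2848;  ψ=arccos(-0.7501)=2.4189;  θ2=γ+ψ≈1.1342
arm 3 (φ=240.0°): x'=-0.0628, y'=0.0439
  A cos θ + B sin θ = C:  0.2028·cos θ + -0.4986·sin θ = -0.4291
  θ3 = atan2(B,A) + arccos(C/0.5383) = 1.3089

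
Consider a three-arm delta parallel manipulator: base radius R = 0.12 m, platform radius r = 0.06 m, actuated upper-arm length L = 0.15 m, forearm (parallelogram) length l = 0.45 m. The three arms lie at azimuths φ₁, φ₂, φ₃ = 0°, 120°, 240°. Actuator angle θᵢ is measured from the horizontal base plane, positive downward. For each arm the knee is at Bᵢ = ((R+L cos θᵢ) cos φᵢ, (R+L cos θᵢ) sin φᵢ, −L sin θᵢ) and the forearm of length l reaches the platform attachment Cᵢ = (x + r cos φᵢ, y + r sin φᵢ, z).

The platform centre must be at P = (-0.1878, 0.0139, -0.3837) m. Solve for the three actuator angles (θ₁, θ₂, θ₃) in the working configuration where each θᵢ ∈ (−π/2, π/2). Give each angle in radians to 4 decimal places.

θ₁ = 0.7854, θ₂ = -0.1746, θ₃ = -0.0876

rotate P by −φ1: (-0.1878, 0.0139, -0.3837)
  A=0.2478, B=-0.3837, C=(l²−L²−A²−y'²−z²)/(2L)=-0.0961
  √(A²+B²)=0.4568;  θ1 = -0.9974+1.7827 ≈ 0.7854
rotate P by −φ2: (0.1059, 0.1557, -0.3837)
  A=-0.0459, B=-0.3837, C=(l²−L²−A²−y'²−z²)/(2L)=0.0214
  γ=atan2(-0.3837,-0.0459)=-1.6900;  ψ=arccos(0.0554)=1.5153;  θ2=γ+ψ≈-0.1746
φ3=240.0° → target in arm frame (0.0819, -0.1696)
  A=-0.0219, B=-0.3837, C=(l²−L²−A²−y'²−z²)/(2L)=0.0118
  γ=atan2(-0.3837,-0.0219)=-1.6277;  ψ=arccos(0.0307)=1.5401;  θ3=γ+ψ≈-0.0876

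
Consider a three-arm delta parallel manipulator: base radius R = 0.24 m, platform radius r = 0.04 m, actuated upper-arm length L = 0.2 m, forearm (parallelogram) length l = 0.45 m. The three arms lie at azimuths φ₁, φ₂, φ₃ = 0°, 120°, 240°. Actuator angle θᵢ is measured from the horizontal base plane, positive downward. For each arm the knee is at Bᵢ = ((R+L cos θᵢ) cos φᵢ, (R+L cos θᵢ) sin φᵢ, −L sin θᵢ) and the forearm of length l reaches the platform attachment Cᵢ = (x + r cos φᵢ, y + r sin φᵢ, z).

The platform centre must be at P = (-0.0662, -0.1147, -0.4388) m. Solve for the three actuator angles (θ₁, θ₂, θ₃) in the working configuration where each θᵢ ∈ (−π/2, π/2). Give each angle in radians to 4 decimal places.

θ₁ = 1.1344, θ₂ = 1.1345, θ₃ = 0.3489

rotate P by −φ1: (-0.0662, -0.1147, -0.4388)
  e−x'=0.2662;  (l²−L²−(e−x')²−y'²−z²)/2L = -0.2852
  θ1 = atan2(B,A) + arccos(C/0.5132) = 1.1344
φ2=120.0° → target in arm frame (-0.0662, 0.1147)
  A cos θ + B sin θ = C:  0.2662·cos θ + -0.4388·sin θ = -0.2852
  θ2 = atan2(B,A) + arccos(C/0.5132) = 1.1345
rotate P by −φ3: (0.1324, 0.0000, -0.4388)
  e−x'=0.0676;  (l²−L²−(e−x')²−y'²−z²)/2L = -0.0865
  γ=atan2(-0.4388,0.0676)=-1.4180;  ψ=arccos(-0.1949)=1.7669;  θ3=γ+ψ≈0.3489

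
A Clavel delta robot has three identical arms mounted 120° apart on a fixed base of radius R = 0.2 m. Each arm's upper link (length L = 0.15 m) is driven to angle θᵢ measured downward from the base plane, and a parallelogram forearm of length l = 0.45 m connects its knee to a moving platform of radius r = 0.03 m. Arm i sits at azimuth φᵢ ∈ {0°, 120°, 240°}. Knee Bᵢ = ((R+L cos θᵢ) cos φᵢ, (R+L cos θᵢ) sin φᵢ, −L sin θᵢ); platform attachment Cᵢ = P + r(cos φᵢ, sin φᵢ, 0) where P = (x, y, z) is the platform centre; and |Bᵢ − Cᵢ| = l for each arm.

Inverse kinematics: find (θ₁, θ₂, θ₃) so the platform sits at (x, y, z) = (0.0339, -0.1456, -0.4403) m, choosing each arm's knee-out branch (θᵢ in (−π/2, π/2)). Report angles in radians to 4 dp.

rotate P by −φ1: (0.0339, -0.1456, -0.4403)
  A=0.1361, B=-0.4403, C=(l²−L²−A²−y'²−z²)/(2L)=-0.1786
  √(A²+B²)=0.4609;  θ1 = -1.2710+1.9688 ≈ 0.6978
φ2=120.0° → target in arm frame (-0.1430, 0.0434)
  e−x'=0.3130;  (l²−L²−(e−x')²−y'²−z²)/2L = -0.3792
  √(A²+B²)=0.5402;  θ2 = -0.9527+2.3488 ≈ 1.3960
rotate P by −φ3: (0.1091, 0.1022, -0.4403)
  A=0.0609, B=-0.4403, C=(l²−L²−A²−y'²−z²)/(2L)=-0.0933
  θ3 = atan2(B,A) + arccos(C/0.4445) = 0.3489

θ₁ = 0.6978, θ₂ = 1.3960, θ₃ = 0.3489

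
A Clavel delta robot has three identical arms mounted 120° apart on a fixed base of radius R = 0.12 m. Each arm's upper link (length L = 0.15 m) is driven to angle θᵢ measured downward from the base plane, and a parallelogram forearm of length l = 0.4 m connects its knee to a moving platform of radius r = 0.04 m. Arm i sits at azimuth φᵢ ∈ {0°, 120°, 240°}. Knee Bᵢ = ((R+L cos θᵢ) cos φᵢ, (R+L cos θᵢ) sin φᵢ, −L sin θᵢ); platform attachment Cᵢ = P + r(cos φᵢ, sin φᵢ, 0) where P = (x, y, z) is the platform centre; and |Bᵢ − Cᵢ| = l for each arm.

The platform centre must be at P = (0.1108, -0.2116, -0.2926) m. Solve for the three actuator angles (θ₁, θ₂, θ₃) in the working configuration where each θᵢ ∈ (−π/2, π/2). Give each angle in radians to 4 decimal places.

φ1=0.0° → target in arm frame (0.1108, -0.2116)
  e−x'=-0.0308;  (l²−L²−(e−x')²−y'²−z²)/2L = 0.0205
  √(A²+B²)=0.2942;  θ1 = -1.6757+1.5009 ≈ -0.1747
rotate P by −φ2: (-0.2387, 0.0098, -0.2926)
  A cos θ + B sin θ = C:  0.3187·cos θ + -0.2926·sin θ = -0.1658
  θ2 = atan2(B,A) + arccos(C/0.4326) = 1.2214
arm 3 (φ=240.0°): x'=0.1279, y'=0.2018
  A cos θ + B sin θ = C:  -0.0479·cos θ + -0.2926·sin θ = 0.0296
  γ=atan2(-0.2926,-0.0479)=-1.7329;  ψ=arccos(0.1000)=1.4707;  θ3=γ+ψ≈-0.2622

θ₁ = -0.1747, θ₂ = 1.2214, θ₃ = -0.2622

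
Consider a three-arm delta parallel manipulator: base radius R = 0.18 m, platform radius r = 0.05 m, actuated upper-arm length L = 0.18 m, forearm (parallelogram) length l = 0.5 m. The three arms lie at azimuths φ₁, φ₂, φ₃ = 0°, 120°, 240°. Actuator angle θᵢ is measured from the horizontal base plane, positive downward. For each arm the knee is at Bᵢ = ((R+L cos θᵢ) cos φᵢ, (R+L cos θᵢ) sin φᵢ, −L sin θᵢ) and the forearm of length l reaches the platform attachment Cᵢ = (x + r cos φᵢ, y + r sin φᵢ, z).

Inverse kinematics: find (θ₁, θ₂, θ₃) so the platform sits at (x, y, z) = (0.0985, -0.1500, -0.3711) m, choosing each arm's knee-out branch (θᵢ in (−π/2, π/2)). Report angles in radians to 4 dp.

θ₁ = -0.3494, θ₂ = 0.7856, θ₃ = -0.2619

φ1=0.0° → target in arm frame (0.0985, -0.1500)
  A cos θ + B sin θ = C:  0.0315·cos θ + -0.3711·sin θ = 0.1566
  θ1 = atan2(B,A) + arccos(C/0.3724) = -0.3494
rotate P by −φ2: (-0.1792, -0.0103, -0.3711)
  A=0.3092, B=-0.3711, C=(l²−L²−A²−y'²−z²)/(2L)=-0.0439
  √(A²+B²)=0.4830;  θ2 = -0.8762+1.6618 ≈ 0.7856
arm 3 (φ=240.0°): x'=0.0807, y'=0.1603
  A cos θ + B sin θ = C:  0.0493·cos θ + -0.3711·sin θ = 0.1438
  θ3 = atan2(B,A) + arccos(C/0.3744) = -0.2619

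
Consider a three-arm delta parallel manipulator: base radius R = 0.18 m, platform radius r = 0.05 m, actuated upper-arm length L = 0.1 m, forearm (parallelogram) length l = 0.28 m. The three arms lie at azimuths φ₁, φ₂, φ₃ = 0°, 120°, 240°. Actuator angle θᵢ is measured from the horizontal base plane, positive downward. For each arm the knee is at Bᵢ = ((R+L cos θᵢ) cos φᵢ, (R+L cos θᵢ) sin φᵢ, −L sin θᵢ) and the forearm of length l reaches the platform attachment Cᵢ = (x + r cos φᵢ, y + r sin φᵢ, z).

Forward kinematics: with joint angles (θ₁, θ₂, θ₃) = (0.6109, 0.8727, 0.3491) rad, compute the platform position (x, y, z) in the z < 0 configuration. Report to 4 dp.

centre 1 = (0.2119·cos0.0°, 0.2119·sin0.0°, -0.0574) = (0.2119, 0.0000, -0.0574)
φ2=120.0°: virtual centre (-0.0971, 0.1682, -0.0766), radius l
φ3=240.0°: virtual centre (-0.1120, -0.1940, -0.0342), radius l
|centre ₂|²−|centre ₁|² = -0.0046;  |centre ₃|²−|centre ₁|² = 0.0031
plane₁₂: -0.6181x+0.3365y+-0.0385z = -0.0046
det = 0.4578;  x = 0.0016+0.0014z,  y = -0.0107+0.1170z
into |P−centre ₁|² = l²: 1.0137z² + 0.1116z + -0.0308 = 0;  Δ = 0.1372;  z = -0.2377 or 0.1276 → z<0 root = -0.2377
x = 0.0012, y = -0.0385

(0.0012, -0.0385, -0.2377)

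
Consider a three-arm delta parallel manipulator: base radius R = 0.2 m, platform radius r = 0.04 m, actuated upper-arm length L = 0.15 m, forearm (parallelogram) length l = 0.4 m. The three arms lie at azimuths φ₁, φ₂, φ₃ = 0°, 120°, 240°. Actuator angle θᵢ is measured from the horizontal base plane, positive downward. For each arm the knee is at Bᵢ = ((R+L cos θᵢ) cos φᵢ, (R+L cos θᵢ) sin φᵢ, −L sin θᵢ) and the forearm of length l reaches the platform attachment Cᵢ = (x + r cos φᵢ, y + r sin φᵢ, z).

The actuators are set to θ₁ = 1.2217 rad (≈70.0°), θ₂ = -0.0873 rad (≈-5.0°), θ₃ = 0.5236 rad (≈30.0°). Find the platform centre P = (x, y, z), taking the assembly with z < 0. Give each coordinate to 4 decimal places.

arm 1 at φ=0.0°: (R−r)+L cos θ1 = 0.2113;  centre 1 = (0.2113, 0.0000, -0.1410)
centre 2 = (0.3094·cos120.0°, 0.3094·sin120.0°, 0.0131) = (-0.1547, 0.2680, 0.0131)
centre 3 = (0.2899·cos240.0°, 0.2899·sin240.0°, -0.0750) = (-0.1450, -0.2511, -0.0750)
subtract pairs → two planes through P
[-0.7320 0.5359 0.3081]·P = 0.0314;  [-0.7125 -0.5021 0.1319]·P = 0.0252
det = 0.7495;  x = -0.0390+0.3007z,  y = 0.0053+-0.1640z
quadratic in z: (1.1173)z²+(0.1296)z+(-0.0774)=0, √Δ=0.6024 → z ∈ {-0.3276, 0.2116}; z = -0.3276 (taking z<0)
x = -0.1375, y = 0.0590

(-0.1375, 0.0590, -0.3276)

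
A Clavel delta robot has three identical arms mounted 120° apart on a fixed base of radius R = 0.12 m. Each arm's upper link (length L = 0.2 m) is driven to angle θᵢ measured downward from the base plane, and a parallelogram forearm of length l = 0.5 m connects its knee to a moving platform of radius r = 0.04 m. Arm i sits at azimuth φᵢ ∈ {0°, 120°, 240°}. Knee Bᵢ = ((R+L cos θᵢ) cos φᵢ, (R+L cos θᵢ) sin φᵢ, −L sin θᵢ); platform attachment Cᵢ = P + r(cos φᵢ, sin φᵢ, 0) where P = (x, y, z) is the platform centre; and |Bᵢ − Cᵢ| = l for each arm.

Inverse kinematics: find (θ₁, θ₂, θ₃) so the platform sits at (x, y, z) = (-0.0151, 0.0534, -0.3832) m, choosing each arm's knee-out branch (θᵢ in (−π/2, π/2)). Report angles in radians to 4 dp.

θ₁ = -0.0873, θ₂ = -0.3491, θ₃ = -0.0001

arm 1 (φ=0.0°): x'=-0.0151, y'=0.0534
  e−x'=0.0951;  (l²−L²−(e−x')²−y'²−z²)/2L = 0.1282
  θ1 = atan2(B,A) + arccos(C/0.3948) = -0.0873
rotate P by −φ2: (0.0538, -0.0136, -0.3832)
  A cos θ + B sin θ = C:  0.0262·cos θ + -0.3832·sin θ = 0.1557
  θ2 = atan2(B,A) + arccos(C/0.3841) = -0.3491
rotate P by −φ3: (-0.0387, -0.0398, -0.3832)
  e−x'=0.1187;  (l²−L²−(e−x')²−y'²−z²)/2L = 0.1187
  √(A²+B²)=0.4012;  θ3 = -1.2704+1.2704 ≈ -0.0001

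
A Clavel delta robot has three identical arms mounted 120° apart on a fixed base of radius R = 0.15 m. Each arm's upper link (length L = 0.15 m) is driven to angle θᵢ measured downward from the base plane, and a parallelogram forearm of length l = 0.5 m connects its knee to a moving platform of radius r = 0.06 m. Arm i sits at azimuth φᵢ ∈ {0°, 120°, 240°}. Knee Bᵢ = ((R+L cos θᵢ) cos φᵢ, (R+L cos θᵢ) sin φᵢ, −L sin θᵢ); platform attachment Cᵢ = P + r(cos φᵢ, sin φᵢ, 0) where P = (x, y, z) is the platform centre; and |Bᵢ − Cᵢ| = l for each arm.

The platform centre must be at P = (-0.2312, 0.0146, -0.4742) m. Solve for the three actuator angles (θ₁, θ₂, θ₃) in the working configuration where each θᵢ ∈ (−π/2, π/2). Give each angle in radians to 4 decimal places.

θ₁ = 1.2219, θ₂ = 0.1749, θ₃ = 0.2620

φ1=0.0° → target in arm frame (-0.2312, 0.0146)
  A=0.3212, B=-0.4742, C=(l²−L²−A²−y'²−z²)/(2L)=-0.3358
  θ1 = atan2(B,A) + arccos(C/0.5727) = 1.2219
φ2=120.0° → target in arm frame (0.1282, 0.1929)
  e−x'=-0.0382;  (l²−L²−(e−x')²−y'²−z²)/2L = -0.1202
  γ=atan2(-0.4742,-0.0382)=-1.6513;  ψ=arccos(-0.2526)=1.8261;  θ2=γ+ψ≈0.1749
φ3=240.0° → target in arm frame (0.1030, -0.2075)
  A cos θ + B sin θ = C:  -0.0130·cos θ + -0.4742·sin θ = -0.1353
  θ3 = atan2(B,A) + arccos(C/0.4744) = 0.2620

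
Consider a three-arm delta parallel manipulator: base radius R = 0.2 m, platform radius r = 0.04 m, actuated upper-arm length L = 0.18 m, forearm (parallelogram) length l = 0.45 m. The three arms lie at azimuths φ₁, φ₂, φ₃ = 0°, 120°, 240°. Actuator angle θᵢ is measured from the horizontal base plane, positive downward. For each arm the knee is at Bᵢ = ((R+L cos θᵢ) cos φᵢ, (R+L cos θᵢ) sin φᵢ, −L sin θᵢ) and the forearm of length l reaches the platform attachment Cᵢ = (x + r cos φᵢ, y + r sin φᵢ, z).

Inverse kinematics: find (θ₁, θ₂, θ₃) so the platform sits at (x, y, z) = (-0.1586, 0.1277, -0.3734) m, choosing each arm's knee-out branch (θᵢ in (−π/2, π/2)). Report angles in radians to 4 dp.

θ₁ = 1.2221, θ₂ = -0.2616, θ₃ = 0.7857

arm 1 (φ=0.0°): x'=-0.1586, y'=0.1277
  A=0.3186, B=-0.3734, C=(l²−L²−A²−y'²−z²)/(2L)=-0.2421
  γ=atan2(-0.3734,0.3186)=-0.8644;  ψ=arccos(-0.4931)=2.0865;  θ1=γ+ψ≈1.2221
rotate P by −φ2: (0.1899, 0.0735, -0.3734)
  e−x'=-0.0299;  (l²−L²−(e−x')²−y'²−z²)/2L = 0.0677
  θ2 = atan2(B,A) + arccos(C/0.3746) = -0.2616
arm 3 (φ=240.0°): x'=-0.0313, y'=-0.2012
  A cos θ + B sin θ = C:  0.1913·cos θ + -0.3734·sin θ = -0.1289
  γ=atan2(-0.3734,0.1913)=-1.0974;  ψ=arccos(-0.3072)=1.8831;  θ3=γ+ψ≈0.7857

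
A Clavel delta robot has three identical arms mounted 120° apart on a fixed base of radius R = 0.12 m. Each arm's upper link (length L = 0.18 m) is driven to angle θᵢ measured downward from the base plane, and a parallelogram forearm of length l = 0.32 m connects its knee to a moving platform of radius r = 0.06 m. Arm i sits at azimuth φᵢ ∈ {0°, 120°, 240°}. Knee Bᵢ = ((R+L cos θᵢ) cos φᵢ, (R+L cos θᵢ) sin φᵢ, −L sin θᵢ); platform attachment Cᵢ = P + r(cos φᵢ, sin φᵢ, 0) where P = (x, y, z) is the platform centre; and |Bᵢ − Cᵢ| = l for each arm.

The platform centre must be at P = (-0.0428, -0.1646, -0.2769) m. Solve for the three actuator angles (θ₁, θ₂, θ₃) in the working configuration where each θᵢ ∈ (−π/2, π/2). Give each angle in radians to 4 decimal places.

θ₁ = 0.7856, θ₂ = 1.0473, θ₃ = -0.1747

φ1=0.0° → target in arm frame (-0.0428, -0.1646)
  A=0.1028, B=-0.2769, C=(l²−L²−A²−y'²−z²)/(2L)=-0.1232
  θ1 = atan2(B,A) + arccos(C/0.2954) = 0.7856
φ2=120.0° → target in arm frame (-0.1211, 0.1194)
  A=0.1811, B=-0.2769, C=(l²−L²−A²−y'²−z²)/(2L)=-0.1493
  √(A²+B²)=0.3309;  θ2 = -0.9915+2.0388 ≈ 1.0473
φ3=240.0° → target in arm frame (0.1639, 0.0452)
  e−x'=-0.1039;  (l²−L²−(e−x')²−y'²−z²)/2L = -0.0542
  √(A²+B²)=0.2958;  θ3 = -1.9299+1.7552 ≈ -0.1747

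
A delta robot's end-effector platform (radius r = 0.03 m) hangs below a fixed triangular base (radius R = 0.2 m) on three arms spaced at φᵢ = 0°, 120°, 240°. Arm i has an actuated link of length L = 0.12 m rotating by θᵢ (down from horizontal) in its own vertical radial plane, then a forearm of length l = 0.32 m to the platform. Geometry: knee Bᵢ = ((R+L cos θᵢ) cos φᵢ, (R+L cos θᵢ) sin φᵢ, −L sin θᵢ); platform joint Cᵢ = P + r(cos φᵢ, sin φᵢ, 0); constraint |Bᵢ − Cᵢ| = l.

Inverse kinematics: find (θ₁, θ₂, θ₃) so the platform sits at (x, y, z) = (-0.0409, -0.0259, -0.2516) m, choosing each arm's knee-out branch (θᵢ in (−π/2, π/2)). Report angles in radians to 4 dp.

θ₁ = 0.9602, θ₂ = 0.6985, θ₃ = 0.3488

rotate P by −φ1: (-0.0409, -0.0259, -0.2516)
  A=0.2109, B=-0.2516, C=(l²−L²−A²−y'²−z²)/(2L)=-0.0852
  √(A²+B²)=0.3283;  θ1 = -0.8732+1.8334 ≈ 0.9602
arm 2 (φ=120.0°): x'=-0.0020, y'=0.0484
  e−x'=0.1720;  (l²−L²−(e−x')²−y'²−z²)/2L = -0.0301
  √(A²+B²)=0.3048;  θ2 = -0.9712+1.6697 ≈ 0.6985
arm 3 (φ=240.0°): x'=0.0429, y'=-0.0225
  A=0.1271, B=-0.2516, C=(l²−L²−A²−y'²−z²)/(2L)=0.0335
  γ=atan2(-0.2516,0.1271)=-1.1030;  ψ=arccos(0.1187)=1.4518;  θ3=γ+ψ≈0.3488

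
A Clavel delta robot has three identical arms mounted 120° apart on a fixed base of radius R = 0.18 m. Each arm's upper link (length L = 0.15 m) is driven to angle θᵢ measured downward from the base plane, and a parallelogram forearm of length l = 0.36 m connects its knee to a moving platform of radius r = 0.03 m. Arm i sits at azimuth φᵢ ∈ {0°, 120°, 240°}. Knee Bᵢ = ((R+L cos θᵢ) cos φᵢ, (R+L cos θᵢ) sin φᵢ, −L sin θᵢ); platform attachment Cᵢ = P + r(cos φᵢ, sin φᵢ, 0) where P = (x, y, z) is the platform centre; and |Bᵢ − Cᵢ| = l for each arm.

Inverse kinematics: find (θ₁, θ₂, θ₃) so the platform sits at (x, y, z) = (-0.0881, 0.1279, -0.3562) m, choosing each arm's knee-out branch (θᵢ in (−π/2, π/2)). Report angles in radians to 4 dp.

φ1=0.0° → target in arm frame (-0.0881, 0.1279)
  A=0.2381, B=-0.3562, C=(l²−L²−A²−y'²−z²)/(2L)=-0.3094
  γ=atan2(-0.3562,0.2381)=-0.9816;  ψ=arccos(-0.7222)=2.3778;  θ1=γ+ψ≈1.3962
φ2=120.0° → target in arm frame (0.1548, 0.0123)
  e−x'=-0.0048;  (l²−L²−(e−x')²−y'²−z²)/2L = -0.0665
  γ=atan2(-0.3562,-0.0048)=-1.5843;  ψ=arccos(-0.1867)=1.7586;  θ2=γ+ψ≈0.1743
arm 3 (φ=240.0°): x'=-0.0667, y'=-0.1402
  A=0.2167, B=-0.3562, C=(l²−L²−A²−y'²−z²)/(2L)=-0.2880
  √(A²+B²)=0.4169;  θ3 = -1.0242+2.3334 ≈ 1.3092

θ₁ = 1.3962, θ₂ = 0.1743, θ₃ = 1.3092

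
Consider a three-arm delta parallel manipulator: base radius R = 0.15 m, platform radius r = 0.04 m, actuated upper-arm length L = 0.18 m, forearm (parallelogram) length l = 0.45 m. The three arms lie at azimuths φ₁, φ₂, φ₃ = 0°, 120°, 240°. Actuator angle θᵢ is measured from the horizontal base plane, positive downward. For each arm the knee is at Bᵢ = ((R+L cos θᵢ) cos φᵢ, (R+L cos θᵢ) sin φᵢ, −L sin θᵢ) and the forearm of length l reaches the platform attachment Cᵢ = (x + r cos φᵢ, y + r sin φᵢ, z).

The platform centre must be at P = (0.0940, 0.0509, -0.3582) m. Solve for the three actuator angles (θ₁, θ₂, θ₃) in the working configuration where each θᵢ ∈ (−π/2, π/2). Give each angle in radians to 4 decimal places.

arm 1 (φ=0.0°): x'=0.0940, y'=0.0509
  A cos θ + B sin θ = C:  0.0160·cos θ + -0.3582·sin θ = 0.1082
  √(A²+B²)=0.3586;  θ1 = -1.5262+1.2643 ≈ -0.2619
rotate P by −φ2: (-0.0029, -0.1069, -0.3582)
  A cos θ + B sin θ = C:  0.1129·cos θ + -0.3582·sin θ = 0.0490
  θ2 = atan2(B,A) + arccos(C/0.3756) = 0.1747
rotate P by −φ3: (-0.0911, 0.0560, -0.3582)
  A=0.2011, B=-0.3582, C=(l²−L²−A²−y'²−z²)/(2L)=-0.0049
  θ3 = atan2(B,A) + arccos(C/0.4108) = 0.5235

θ₁ = -0.2619, θ₂ = 0.1747, θ₃ = 0.5235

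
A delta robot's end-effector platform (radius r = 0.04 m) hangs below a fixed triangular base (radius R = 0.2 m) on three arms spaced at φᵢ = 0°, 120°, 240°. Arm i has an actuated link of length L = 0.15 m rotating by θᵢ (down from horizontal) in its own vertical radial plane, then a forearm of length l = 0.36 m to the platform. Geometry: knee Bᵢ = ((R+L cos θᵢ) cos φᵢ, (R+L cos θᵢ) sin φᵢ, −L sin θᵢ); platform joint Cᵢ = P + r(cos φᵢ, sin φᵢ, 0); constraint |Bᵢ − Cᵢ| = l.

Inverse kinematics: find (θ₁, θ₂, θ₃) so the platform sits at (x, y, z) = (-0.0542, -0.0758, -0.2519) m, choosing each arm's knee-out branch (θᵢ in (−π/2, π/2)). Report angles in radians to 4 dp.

θ₁ = 0.7852, θ₂ = 0.6984, θ₃ = -0.2617

rotate P by −φ1: (-0.0542, -0.0758, -0.2519)
  e−x'=0.2142;  (l²−L²−(e−x')²−y'²−z²)/2L = -0.0266
  θ1 = atan2(B,A) + arccos(C/0.3307) = 0.7852
arm 2 (φ=120.0°): x'=-0.0385, y'=0.0848
  A cos θ + B sin θ = C:  0.1985·cos θ + -0.2519·sin θ = -0.0099
  γ=atan2(-0.2519,0.1985)=-0.9033;  ψ=arccos(-0.0309)=1.6017;  θ2=γ+ψ≈0.6984
arm 3 (φ=240.0°): x'=0.0927, y'=-0.0090
  A=0.0673, B=-0.2519, C=(l²−L²−A²−y'²−z²)/(2L)=0.1301
  θ3 = atan2(B,A) + arccos(C/0.2607) = -0.2617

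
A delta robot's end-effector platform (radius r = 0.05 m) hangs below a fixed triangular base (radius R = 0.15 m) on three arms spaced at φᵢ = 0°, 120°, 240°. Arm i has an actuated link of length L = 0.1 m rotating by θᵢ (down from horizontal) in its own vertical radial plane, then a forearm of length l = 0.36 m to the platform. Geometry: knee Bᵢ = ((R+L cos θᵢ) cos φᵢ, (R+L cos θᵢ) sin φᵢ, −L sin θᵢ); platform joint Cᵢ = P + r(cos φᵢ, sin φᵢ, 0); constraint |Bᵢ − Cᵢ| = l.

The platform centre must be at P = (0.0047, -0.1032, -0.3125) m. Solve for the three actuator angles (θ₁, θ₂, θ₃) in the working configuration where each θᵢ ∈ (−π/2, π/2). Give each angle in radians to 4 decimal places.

θ₁ = 0.2622, θ₂ = 0.7853, θ₃ = -0.2617

φ1=0.0° → target in arm frame (0.0047, -0.1032)
  A=0.0953, B=-0.3125, C=(l²−L²−A²−y'²−z²)/(2L)=0.0111
  √(A²+B²)=0.3267;  θ1 = -1.2748+1.5369 ≈ 0.2622
arm 2 (φ=120.0°): x'=-0.0917, y'=0.0475
  A=0.1917, B=-0.3125, C=(l²−L²−A²−y'²−z²)/(2L)=-0.0854
  √(A²+B²)=0.3666;  θ2 = -1.0205+1.8058 ≈ 0.7853
rotate P by −φ3: (0.0870, 0.0557, -0.3125)
  e−x'=0.0130;  (l²−L²−(e−x')²−y'²−z²)/2L = 0.0934
  √(A²+B²)=0.3128;  θ3 = -1.5293+1.2676 ≈ -0.2617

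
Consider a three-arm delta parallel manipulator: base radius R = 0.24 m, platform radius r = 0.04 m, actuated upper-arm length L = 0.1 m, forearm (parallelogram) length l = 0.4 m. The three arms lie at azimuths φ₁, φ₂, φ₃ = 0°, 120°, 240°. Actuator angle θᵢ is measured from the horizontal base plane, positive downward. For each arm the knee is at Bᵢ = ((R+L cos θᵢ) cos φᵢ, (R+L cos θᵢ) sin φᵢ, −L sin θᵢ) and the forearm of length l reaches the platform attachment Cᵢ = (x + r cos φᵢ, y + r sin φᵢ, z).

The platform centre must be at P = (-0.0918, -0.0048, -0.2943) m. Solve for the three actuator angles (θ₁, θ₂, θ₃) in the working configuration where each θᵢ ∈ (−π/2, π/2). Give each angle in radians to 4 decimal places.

θ₁ = 1.0471, θ₂ = 0.0003, θ₃ = -0.0865

arm 1 (φ=0.0°): x'=-0.0918, y'=-0.0048
  A=0.2918, B=-0.2943, C=(l²−L²−A²−y'²−z²)/(2L)=-0.1089
  √(A²+B²)=0.4144;  θ1 = -0.7897+1.8367 ≈ 1.0471
rotate P by −φ2: (0.0417, 0.0819, -0.2943)
  A cos θ + B sin θ = C:  0.1583·cos θ + -0.2943·sin θ = 0.1582
  θ2 = atan2(B,A) + arccos(C/0.3342) = 0.0003
rotate P by −φ3: (0.0501, -0.0771, -0.2943)
  A=0.1499, B=-0.2943, C=(l²−L²−A²−y'²−z²)/(2L)=0.1748
  γ=atan2(-0.2943,0.1499)=-1.0996;  ψ=arccos(0.5292)=1.0131;  θ3=γ+ψ≈-0.0865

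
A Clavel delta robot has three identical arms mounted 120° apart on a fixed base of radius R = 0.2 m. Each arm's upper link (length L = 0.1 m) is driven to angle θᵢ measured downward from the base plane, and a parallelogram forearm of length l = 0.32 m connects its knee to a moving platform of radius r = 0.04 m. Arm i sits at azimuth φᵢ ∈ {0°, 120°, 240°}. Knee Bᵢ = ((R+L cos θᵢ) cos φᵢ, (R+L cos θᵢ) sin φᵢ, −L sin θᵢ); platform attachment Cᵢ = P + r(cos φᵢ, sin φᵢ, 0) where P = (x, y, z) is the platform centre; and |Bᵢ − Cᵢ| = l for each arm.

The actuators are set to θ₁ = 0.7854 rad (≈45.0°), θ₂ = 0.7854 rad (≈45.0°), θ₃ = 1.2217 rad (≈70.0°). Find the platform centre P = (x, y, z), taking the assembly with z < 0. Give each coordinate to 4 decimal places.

φ1=0.0°: virtual centre (0.2307, 0.0000, -0.0707), radius l
φ2=120.0°: virtual centre (-0.1154, 0.1998, -0.0707), radius l
O3 = (0.1942·cos240.0°, 0.1942·sin240.0°, -0.0940) = (-0.0971, -0.1682, -0.0940)
subtract pairs → two planes through P
[-0.6921 0.3996 0.0000]·P = 0.0000;  [-0.6556 -0.3364 -0.0465]·P = -0.0117
det = 0.4948;  x = 0.0094+-0.0376z,  y = 0.0163+-0.0651z
quadratic in z: (1.0056)z²+(0.1559)z+(-0.0482)=0, √Δ=0.4670 → z ∈ {-0.3097, 0.1547}; z = -0.3097 (taking z<0)
x = 0.0211, y = 0.0365

(0.0211, 0.0365, -0.3097)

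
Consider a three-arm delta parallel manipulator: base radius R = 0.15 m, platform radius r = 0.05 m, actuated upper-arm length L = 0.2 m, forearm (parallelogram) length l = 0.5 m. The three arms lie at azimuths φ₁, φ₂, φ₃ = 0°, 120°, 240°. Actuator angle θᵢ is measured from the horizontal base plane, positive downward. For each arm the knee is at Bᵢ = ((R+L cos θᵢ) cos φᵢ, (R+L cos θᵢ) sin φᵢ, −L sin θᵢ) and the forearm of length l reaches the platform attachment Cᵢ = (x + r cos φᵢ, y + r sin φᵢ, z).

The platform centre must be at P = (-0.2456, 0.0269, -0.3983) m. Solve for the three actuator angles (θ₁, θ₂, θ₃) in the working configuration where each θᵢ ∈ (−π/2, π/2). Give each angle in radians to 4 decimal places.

arm 1 (φ=0.0°): x'=-0.2456, y'=0.0269
  e−x'=0.3456;  (l²−L²−(e−x')²−y'²−z²)/2L = -0.1720
  √(A²+B²)=0.5273;  θ1 = -0.8561+1.9031 ≈ 1.0470
rotate P by −φ2: (0.1461, 0.1992, -0.3983)
  A cos θ + B sin θ = C:  -0.0461·cos θ + -0.3983·sin θ = 0.0238
  √(A²+B²)=0.4010;  θ2 = -1.6860+1.5113 ≈ -0.1747
rotate P by −φ3: (0.0995, -0.2261, -0.3983)
  e−x'=0.0005;  (l²−L²−(e−x')²−y'²−z²)/2L = 0.0005
  γ=atan2(-0.3983,0.0005)=-1.5696;  ψ=arccos(0.0013)=1.5694;  θ3=γ+ψ≈-0.0001

θ₁ = 1.0470, θ₂ = -0.1747, θ₃ = -0.0001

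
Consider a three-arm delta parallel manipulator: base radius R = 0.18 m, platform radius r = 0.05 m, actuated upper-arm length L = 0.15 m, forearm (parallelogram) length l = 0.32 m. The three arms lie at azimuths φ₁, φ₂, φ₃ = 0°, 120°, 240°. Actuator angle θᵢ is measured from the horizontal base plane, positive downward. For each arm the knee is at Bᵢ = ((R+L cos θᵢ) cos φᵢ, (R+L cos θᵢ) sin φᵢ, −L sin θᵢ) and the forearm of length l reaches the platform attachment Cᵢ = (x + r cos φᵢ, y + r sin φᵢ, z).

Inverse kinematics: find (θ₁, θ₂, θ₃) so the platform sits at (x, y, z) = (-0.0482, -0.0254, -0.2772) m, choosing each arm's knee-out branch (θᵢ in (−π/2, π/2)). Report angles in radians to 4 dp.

θ₁ = 0.8727, θ₂ = 0.6108, θ₃ = 0.3495

φ1=0.0° → target in arm frame (-0.0482, -0.0254)
  A cos θ + B sin θ = C:  0.1782·cos θ + -0.2772·sin θ = -0.0978
  θ1 = atan2(B,A) + arccos(C/0.3295) = 0.8727
φ2=120.0° → target in arm frame (0.0021, 0.0544)
  A cos θ + B sin θ = C:  0.1279·cos θ + -0.2772·sin θ = -0.0542
  √(A²+B²)=0.3053;  θ2 = -1.1385+1.7493 ≈ 0.6108
rotate P by −φ3: (0.0461, -0.0290, -0.2772)
  e−x'=0.0839;  (l²−L²−(e−x')²−y'²−z²)/2L = -0.0161
  θ3 = atan2(B,A) + arccos(C/0.2896) = 0.3495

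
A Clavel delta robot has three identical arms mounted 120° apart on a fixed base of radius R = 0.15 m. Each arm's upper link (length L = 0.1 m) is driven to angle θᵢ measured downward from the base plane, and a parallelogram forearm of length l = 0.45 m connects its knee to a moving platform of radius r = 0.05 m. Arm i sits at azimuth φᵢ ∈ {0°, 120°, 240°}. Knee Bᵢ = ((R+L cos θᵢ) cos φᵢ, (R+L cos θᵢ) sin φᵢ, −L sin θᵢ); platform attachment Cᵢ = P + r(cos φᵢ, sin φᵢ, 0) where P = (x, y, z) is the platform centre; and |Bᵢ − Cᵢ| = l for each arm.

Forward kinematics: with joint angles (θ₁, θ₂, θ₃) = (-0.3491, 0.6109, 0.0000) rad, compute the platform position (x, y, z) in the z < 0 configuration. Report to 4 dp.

φ1=0.0°: virtual centre (0.1940, 0.0000, 0.0342), radius l
φ2=120.0°: virtual centre (-0.0910, 0.1575, -0.0574), radius l
arm 3 at φ=240.0°: e+L cos θ3 = 0.2000;  S3 = (-0.1000, -0.1732, 0.0000)
subtract pairs → two planes through P
[-0.5698 0.3151 -0.1831]·P = -0.0024;  [-0.5879 -0.3464 -0.0684]·P = 0.0012
det = 0.3827;  x = 0.0012+-0.2221z,  y = -0.0055+0.1795z
quadratic in z: (1.0816)z²+(0.0153)z+(-0.1641)=0, √Δ=0.8428 → z ∈ {-0.3967, 0.3826}; z = -0.3967 (taking z<0)
x = 0.0893, y = -0.0767

(0.0893, -0.0767, -0.3967)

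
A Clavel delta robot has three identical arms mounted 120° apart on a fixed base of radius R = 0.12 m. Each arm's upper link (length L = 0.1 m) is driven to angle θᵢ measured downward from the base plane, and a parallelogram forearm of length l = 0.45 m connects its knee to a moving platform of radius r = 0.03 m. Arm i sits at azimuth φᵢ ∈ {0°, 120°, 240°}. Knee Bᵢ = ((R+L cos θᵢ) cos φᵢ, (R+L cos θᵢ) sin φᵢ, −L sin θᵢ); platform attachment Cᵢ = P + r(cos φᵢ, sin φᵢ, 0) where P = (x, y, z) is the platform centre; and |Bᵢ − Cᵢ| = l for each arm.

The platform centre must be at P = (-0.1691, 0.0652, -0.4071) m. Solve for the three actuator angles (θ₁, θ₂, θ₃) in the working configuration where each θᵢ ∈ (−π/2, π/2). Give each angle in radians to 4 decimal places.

rotate P by −φ1: (-0.1691, 0.0652, -0.4071)
  A cos θ + B sin θ = C:  0.2591·cos θ + -0.4071·sin θ = -0.2231
  √(A²+B²)=0.4826;  θ1 = -1.0040+2.0513 ≈ 1.0473
φ2=120.0° → target in arm frame (0.1410, 0.1138)
  A cos θ + B sin θ = C:  -0.0510·cos θ + -0.4071·sin θ = 0.0560
  θ2 = atan2(B,A) + arccos(C/0.4103) = -0.2617
arm 3 (φ=240.0°): x'=0.0281, y'=-0.1790
  A=0.0619, B=-0.4071, C=(l²−L²−A²−y'²−z²)/(2L)=-0.0456
  γ=atan2(-0.4071,0.0619)=-1.4199;  ψ=arccos(-0.1107)=1.6818;  θ3=γ+ψ≈0.2619

θ₁ = 1.0473, θ₂ = -0.2617, θ₃ = 0.2619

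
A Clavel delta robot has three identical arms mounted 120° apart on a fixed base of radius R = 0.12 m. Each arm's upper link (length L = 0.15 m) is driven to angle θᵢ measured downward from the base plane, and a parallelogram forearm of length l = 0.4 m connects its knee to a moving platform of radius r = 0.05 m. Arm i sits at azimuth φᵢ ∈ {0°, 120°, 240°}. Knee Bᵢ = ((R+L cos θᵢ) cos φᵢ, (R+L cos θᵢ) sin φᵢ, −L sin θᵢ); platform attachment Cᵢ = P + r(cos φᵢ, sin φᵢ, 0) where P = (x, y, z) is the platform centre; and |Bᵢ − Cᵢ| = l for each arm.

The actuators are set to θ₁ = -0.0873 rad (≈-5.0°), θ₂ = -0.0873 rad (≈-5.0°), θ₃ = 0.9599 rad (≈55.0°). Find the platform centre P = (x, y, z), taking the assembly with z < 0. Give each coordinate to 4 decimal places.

arm 1 at φ=0.0°: (R−r)+L cos θ1 = 0.2194;  O1 = (0.2194, 0.0000, 0.0131)
arm 2 at φ=120.0°: (R−r)+L cos θ2 = 0.2194;  O2 = (-0.1097, 0.1900, 0.0131)
O3 = (0.1560·cos240.0°, 0.1560·sin240.0°, -0.1229) = (-0.0780, -0.1351, -0.1229)
|O₂|²−|O₁|² = 0.0000;  |O₃|²−|O₁|² = -0.0089
linear system: -0.6583x+0.3801y = 0.0000−0.0000z; -0.5949x+-0.2703y = -0.0089−-0.2719z
det = 0.4040;  x = 0.0083+-0.2558z,  y = 0.0145+-0.4430z
sphere 1 gives Az²+Bz+C=0 with A=1.2617, B=0.0690, C=-0.1151;  B²−4AC=0.5855;  roots -0.3306, 0.2759;  negative root z = -0.3306
x = 0.0929, y = 0.1609

(0.0929, 0.1609, -0.3306)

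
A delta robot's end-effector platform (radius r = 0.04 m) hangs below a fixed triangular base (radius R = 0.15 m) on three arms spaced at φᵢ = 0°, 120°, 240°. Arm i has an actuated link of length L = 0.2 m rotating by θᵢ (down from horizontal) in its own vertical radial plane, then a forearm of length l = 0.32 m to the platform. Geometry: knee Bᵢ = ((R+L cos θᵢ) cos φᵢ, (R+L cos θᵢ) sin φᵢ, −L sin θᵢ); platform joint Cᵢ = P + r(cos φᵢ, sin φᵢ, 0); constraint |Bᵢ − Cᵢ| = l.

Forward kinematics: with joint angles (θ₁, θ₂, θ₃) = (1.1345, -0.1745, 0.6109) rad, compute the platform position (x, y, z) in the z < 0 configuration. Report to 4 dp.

(-0.1168, 0.0667, -0.2131)

arm 1 at φ=0.0°: e+L cos θ1 = 0.1945;  centre 1 = (0.1945, 0.0000, -0.1813)
φ2=120.0°: virtual centre (-0.1535, 0.2658, 0.0347), radius l
φ3=240.0°: virtual centre (-0.1369, -0.2371, -0.1147), radius l
subtract pairs → two planes through P
[-0.6960 0.5317 0.4320]·P = 0.0247;  [-0.6629 -0.4743 0.1331]·P = 0.0174
det = 0.6825;  x = -0.0308+0.4038z,  y = 0.0062+-0.2838z
into |P−centre ₁|² = l²: 1.2436z² + 0.1770z + -0.0187 = 0;  Δ = 0.1246;  z = -0.2131 or 0.0707 → z<0 root = -0.2131
x = -0.1168, y = 0.0667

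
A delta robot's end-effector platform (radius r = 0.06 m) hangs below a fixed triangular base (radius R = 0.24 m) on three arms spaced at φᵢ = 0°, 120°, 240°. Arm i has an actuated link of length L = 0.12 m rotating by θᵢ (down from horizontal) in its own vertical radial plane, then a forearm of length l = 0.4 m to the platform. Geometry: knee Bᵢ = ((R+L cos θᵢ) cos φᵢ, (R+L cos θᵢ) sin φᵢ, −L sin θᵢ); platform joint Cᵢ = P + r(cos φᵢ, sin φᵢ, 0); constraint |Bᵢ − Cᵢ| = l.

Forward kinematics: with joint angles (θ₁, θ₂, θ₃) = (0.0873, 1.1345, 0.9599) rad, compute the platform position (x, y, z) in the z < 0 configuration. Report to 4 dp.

(0.1059, -0.0192, -0.3599)

centre 1 = (0.2995·cos0.0°, 0.2995·sin0.0°, -0.0105) = (0.2995, 0.0000, -0.0105)
centre 2 = (0.2307·cos120.0°, 0.2307·sin120.0°, -0.1088) = (-0.1154, 0.1998, -0.1088)
φ3=240.0°: virtual centre (-0.1244, -0.2155, -0.0983), radius l
subtract pairs → two planes through P
linear system: -0.8298x+0.3996y = -0.0248−-0.1966z; -0.8479x+-0.4310y = -0.0183−-0.1757z
Cramer: x(z) = 0.0258-0.2224z;  y(z) = -0.0084+0.0300z
sphere 1 gives Az²+Bz+C=0 with A=1.0504, B=0.1422, C=-0.0849;  B²−4AC=0.3769;  roots -0.3599, 0.2245;  negative root z = -0.3599
x = 0.1059, y = -0.0192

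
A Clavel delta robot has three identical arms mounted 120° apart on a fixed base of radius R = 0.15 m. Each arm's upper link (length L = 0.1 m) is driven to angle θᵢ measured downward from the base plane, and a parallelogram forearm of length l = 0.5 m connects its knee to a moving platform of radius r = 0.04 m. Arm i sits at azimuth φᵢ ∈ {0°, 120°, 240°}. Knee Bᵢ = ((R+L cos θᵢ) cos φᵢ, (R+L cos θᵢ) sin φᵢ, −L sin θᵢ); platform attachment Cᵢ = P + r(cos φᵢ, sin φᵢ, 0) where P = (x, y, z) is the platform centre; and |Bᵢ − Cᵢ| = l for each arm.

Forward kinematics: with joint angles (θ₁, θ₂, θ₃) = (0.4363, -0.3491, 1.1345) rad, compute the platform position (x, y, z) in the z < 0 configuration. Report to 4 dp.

φ1=0.0°: virtual centre (0.2006, 0.0000, -0.0423), radius l
S2 = (0.2040·cos120.0°, 0.2040·sin120.0°, 0.0342) = (-0.1020, 0.1766, 0.0342)
φ3=240.0°: virtual centre (-0.0761, -0.1319, -0.0906), radius l
|S₂|²−|S₁|² = 0.0007;  |S₃|²−|S₁|² = -0.0106
plane₁₂: -0.6052x+0.3533y+0.1529z = 0.0007
det = 0.3552;  x = 0.0100+0.0173z,  y = 0.0193+-0.4032z
quadratic in z: (1.1629)z²+(0.0624)z+(-0.2115)=0, √Δ=0.9939 → z ∈ {-0.4541, 0.4005}; z = -0.4541 (taking z<0)
x = 0.0022, y = 0.2024

(0.0022, 0.2024, -0.4541)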